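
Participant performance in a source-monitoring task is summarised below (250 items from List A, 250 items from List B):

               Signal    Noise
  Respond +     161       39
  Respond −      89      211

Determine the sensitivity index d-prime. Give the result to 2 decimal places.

d-prime = 1.38

H = 161/250 = 0.6440
FA = 39/250 = 0.1560
z(H) = z(0.6440) = 0.369
z(FA) = z(0.1560) = -1.011
d' = z(H) − z(FA) = 0.369 − (-1.011) = 1.380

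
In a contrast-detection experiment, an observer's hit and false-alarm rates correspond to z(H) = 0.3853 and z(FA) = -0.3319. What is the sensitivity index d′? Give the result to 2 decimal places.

d′ = 0.72

d' = z(H) − z(FA) = 0.3853 − (-0.3319) = 0.7172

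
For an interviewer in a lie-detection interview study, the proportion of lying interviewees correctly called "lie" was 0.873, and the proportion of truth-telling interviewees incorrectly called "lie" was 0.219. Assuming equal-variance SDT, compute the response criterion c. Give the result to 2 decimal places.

c = -0.18

z(H) = 1.1407
z(FA) = -0.7756
c = −½·[z(H) + z(FA)] = −0.5 × (1.1407 + (-0.7756)) = -0.18255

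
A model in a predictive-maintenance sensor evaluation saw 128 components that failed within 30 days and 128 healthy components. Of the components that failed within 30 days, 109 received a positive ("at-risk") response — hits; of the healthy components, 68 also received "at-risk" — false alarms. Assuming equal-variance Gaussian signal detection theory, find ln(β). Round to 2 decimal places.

H = 109/128 = 0.8516
FA = 68/128 = 0.5312
Φ⁻¹(H) = 1.043
Φ⁻¹(FA) = 0.078
ln β = −½·[z(H)² − z(FA)²] = −0.5 × (1.088 − 0.006) = -0.541

ln β = -0.54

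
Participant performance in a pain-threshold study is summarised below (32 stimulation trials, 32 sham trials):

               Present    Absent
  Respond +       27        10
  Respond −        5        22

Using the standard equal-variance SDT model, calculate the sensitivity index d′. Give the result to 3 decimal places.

H = 27/32 = 0.8438
FA = 10/32 = 0.3125
z(H) = z(0.8438) = 1.0102
z(FA) = z(0.3125) = -0.4888
d' = z(H) − z(FA) = 1.0102 − (-0.4888) = 1.4990

d′ = 1.499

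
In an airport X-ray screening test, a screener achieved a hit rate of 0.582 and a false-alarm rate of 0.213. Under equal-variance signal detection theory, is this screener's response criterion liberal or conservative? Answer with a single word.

conservative

z(H) = 0.207, z(FA) = -0.796
c = −½·(z(H) + z(FA)) = 0.2945
c > 0 → conservative criterion (biased toward responding “no”).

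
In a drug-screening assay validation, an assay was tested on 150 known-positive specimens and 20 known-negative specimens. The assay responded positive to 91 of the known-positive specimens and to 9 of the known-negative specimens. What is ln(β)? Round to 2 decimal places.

H = 91/150 = 0.6067
FA = 9/20 = 0.4500
Φ⁻¹(H) = Φ⁻¹(0.6067) = 0.271
Φ⁻¹(FA) = Φ⁻¹(0.4500) = -0.126
ln β = −½·[z(H)² − z(FA)²] = −0.5 × (0.073 − 0.016) = -0.0285

ln β = -0.03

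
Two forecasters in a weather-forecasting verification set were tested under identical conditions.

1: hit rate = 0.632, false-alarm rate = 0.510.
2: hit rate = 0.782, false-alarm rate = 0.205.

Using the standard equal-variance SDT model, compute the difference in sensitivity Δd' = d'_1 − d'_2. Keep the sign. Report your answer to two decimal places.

1: z(0.632) = 0.337, z(0.510) = 0.025, d' = 0.312
2: z(0.782) = 0.779, z(0.205) = -0.824, d' = 1.603
Δd' = d'_1 − d'_2 = 0.312 − 1.603 = -1.291
2 has the higher sensitivity.

Δd' = -1.29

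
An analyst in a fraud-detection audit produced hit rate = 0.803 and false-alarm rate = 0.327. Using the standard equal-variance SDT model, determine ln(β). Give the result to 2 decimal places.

z(H) = 0.852
z(FA) = -0.448
ln β = −½·[z(H)² − z(FA)²] = −0.5 × (0.726 − 0.201) = -0.2625

ln β = -0.26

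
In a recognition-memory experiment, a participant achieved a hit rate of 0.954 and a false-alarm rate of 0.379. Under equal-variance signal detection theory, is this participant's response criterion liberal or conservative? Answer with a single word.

liberal

z(H) = 1.685, z(FA) = -0.308
c = −½·(z(H) + z(FA)) = -0.6885
c < 0 → liberal criterion (biased toward responding “yes”).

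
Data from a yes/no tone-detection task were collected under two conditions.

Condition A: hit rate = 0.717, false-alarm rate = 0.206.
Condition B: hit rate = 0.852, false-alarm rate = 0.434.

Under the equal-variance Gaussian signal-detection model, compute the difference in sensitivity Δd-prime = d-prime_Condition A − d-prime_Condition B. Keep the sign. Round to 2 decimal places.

Condition A: z(0.717) = 0.574, z(0.206) = -0.820, d' = 1.394
Condition B: z(0.852) = 1.045, z(0.434) = -0.166, d' = 1.211
Δd' = d'_Condition A − d'_Condition B = 1.394 − 1.211 = 0.183
Condition A has the higher sensitivity.

Δd-prime = 0.18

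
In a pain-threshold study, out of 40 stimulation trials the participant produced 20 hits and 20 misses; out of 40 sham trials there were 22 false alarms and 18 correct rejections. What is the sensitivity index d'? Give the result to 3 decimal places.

d' = -0.126

H = 20/40 = 0.5000
FA = 22/40 = 0.5500
Φ⁻¹(H) = Φ⁻¹(0.5000) = 0.0000
Φ⁻¹(FA) = Φ⁻¹(0.5500) = 0.1257
d' = z(H) − z(FA) = 0.0000 − 0.1257 = -0.1257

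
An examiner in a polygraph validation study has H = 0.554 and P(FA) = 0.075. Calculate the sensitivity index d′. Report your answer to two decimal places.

d′ = 1.58

Φ⁻¹(H) = Φ⁻¹(0.554) = 0.136
Φ⁻¹(FA) = Φ⁻¹(0.075) = -1.440
d' = z(H) − z(FA) = 0.136 − (-1.440) = 1.576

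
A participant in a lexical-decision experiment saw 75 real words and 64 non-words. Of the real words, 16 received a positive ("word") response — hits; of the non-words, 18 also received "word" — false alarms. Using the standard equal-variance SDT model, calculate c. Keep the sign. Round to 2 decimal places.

c = 0.69

H = 16/75 = 0.2133
FA = 18/64 = 0.2812
z(H) = z(0.2133) = -0.7950
z(FA) = z(0.2812) = -0.5793
c = −½·[z(H) + z(FA)] = −0.5 × (-0.7950 + (-0.5793)) = 0.68715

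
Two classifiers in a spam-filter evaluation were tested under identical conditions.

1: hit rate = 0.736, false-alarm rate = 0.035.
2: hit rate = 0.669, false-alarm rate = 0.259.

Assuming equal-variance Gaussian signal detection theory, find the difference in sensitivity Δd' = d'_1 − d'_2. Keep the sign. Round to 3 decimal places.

1: z(0.736) = 0.6311, z(0.035) = -1.8119, d' = 2.4430
2: z(0.669) = 0.4372, z(0.259) = -0.6464, d' = 1.0836
Δd' = d'_1 − d'_2 = 2.4430 − 1.0836 = 1.3594
1 has the higher sensitivity.

Δd' = 1.359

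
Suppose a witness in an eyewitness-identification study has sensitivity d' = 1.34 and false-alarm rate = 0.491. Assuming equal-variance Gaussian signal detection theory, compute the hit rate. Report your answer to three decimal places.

z(false-alarm rate) = z(0.491) = -0.0226
z(H) = z(FA) + d' = -0.0226 + 1.34 = 1.3174
hit rate = Φ(1.3174) = 0.9061

hit rate = 0.906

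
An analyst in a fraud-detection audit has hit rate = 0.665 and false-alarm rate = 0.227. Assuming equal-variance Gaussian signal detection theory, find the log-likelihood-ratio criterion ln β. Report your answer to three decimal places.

z(H) = z(0.665) = 0.4261
z(FA) = z(0.227) = -0.7488
ln β = −½·[z(H)² − z(FA)²] = −0.5 × (0.1816 − 0.5607) = 0.18955

ln β = 0.190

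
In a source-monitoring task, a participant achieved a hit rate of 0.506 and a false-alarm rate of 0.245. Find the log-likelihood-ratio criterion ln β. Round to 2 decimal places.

z(H) = z(0.506) = 0.015
z(FA) = z(0.245) = -0.690
ln β = −½·[z(H)² − z(FA)²] = −0.5 × (0.000 − 0.476) = 0.238

ln β = 0.24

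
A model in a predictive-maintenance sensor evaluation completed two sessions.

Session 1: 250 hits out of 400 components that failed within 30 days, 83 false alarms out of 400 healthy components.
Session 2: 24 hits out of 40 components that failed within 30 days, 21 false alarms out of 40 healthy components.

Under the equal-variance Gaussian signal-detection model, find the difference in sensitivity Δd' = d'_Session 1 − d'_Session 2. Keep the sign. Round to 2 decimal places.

Δd' = 0.94

Session 1: z(0.6250) = 0.319, z(0.2075) = -0.815, d' = 1.134
Session 2: z(0.6000) = 0.253, z(0.5250) = 0.063, d' = 0.190
Δd' = d'_Session 1 − d'_Session 2 = 1.134 − 0.190 = 0.944
Session 1 has the higher sensitivity.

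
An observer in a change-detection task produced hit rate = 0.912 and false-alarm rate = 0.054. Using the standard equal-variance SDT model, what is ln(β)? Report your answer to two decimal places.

ln β = 0.38

Φ⁻¹(H) = 1.353
Φ⁻¹(FA) = -1.607
ln β = −½·[z(H)² − z(FA)²] = −0.5 × (1.831 − 2.582) = 0.3755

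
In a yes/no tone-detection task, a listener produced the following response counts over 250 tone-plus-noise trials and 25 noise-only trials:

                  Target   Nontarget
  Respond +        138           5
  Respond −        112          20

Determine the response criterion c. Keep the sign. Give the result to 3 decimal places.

H = 138/250 = 0.5520
FA = 5/25 = 0.2000
z(H) = 0.1307
z(FA) = -0.8416
c = −½·[z(H) + z(FA)] = −0.5 × (0.1307 + (-0.8416)) = 0.35545

c = 0.355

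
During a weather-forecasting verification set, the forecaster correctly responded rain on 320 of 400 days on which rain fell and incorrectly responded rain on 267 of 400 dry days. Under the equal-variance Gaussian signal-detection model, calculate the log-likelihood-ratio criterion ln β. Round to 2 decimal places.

H = 320/400 = 0.8000
FA = 267/400 = 0.6675
Φ⁻¹(H) = Φ⁻¹(0.8000) = 0.842
Φ⁻¹(FA) = Φ⁻¹(0.6675) = 0.433
ln β = −½·[z(H)² − z(FA)²] = −0.5 × (0.709 − 0.187) = -0.261

ln β = -0.26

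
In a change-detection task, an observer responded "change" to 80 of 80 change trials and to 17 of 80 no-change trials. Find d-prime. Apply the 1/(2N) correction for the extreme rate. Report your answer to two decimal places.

d-prime = 3.30

The hit rate is 80/80 = 1, so apply the 1/(2N) correction: H → 1 − 1/(2·80) = 0.99375.
z(H) = z(0.99375) = 2.498
z(FA) = z(0.21250) = -0.798
d' = 2.498 − (-0.798) = 3.296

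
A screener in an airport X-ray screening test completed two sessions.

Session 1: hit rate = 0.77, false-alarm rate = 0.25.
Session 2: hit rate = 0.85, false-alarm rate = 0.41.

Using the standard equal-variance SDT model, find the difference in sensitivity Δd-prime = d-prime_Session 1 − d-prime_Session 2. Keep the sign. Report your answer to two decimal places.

Session 1: z(0.77) = 0.739, z(0.25) = -0.674, d' = 1.413
Session 2: z(0.85) = 1.036, z(0.41) = -0.228, d' = 1.264
Δd' = d'_Session 1 − d'_Session 2 = 1.413 − 1.264 = 0.149
Session 1 has the higher sensitivity.

Δd-prime = 0.15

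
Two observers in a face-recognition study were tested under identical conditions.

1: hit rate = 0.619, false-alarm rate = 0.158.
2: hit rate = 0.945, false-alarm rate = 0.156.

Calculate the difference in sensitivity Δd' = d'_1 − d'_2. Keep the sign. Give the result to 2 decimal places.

Δd' = -1.30

1: z(0.619) = 0.303, z(0.158) = -1.003, d' = 1.306
2: z(0.945) = 1.598, z(0.156) = -1.011, d' = 2.609
Δd' = d'_1 − d'_2 = 1.306 − 2.609 = -1.303
2 has the higher sensitivity.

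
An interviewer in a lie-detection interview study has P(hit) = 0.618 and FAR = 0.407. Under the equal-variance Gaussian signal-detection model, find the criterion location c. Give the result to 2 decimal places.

c = -0.03

z(0.618) = 0.3002, z(0.407) = -0.2353
c = −½·[z(H) + z(FA)] = −0.5 × (0.3002 + (-0.2353)) = -0.03245
c < 0: the interviewer has a liberal response bias.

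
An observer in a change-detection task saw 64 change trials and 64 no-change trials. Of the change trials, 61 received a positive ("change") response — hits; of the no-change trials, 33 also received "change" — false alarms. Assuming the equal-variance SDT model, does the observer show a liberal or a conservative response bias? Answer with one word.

liberal

z(H) = 1.676, z(FA) = 0.039
c = −½·(z(H) + z(FA)) = -0.8575
c < 0 → liberal criterion (biased toward responding “yes”).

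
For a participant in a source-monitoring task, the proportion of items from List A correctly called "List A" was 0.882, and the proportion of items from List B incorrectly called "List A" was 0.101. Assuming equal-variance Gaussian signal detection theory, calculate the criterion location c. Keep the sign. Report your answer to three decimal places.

c = 0.045

z(H) = z(0.882) = 1.1850
z(FA) = z(0.101) = -1.2759
c = −½·[z(H) + z(FA)] = −0.5 × (1.1850 + (-1.2759)) = 0.04545
c > 0: the participant has a conservative response bias.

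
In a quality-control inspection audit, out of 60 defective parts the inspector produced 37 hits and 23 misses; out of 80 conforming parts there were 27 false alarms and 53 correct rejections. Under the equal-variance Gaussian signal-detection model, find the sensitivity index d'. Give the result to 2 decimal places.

H = 37/60 = 0.6167
FA = 27/80 = 0.3375
z(0.6167) = 0.297, z(0.3375) = -0.419
d' = z(H) − z(FA) = 0.297 − (-0.419) = 0.716

d' = 0.72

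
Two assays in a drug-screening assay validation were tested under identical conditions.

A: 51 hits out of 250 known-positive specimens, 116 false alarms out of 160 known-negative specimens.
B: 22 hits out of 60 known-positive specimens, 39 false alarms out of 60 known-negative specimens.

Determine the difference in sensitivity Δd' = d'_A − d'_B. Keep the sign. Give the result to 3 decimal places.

A: z(0.2040) = -0.8274, z(0.7250) = 0.5978, d' = -1.4252
B: z(0.3667) = -0.3406, z(0.6500) = 0.3853, d' = -0.7259
Δd' = d'_A − d'_B = -1.4252 − (-0.7259) = -0.6993
B has the higher sensitivity.

Δd' = -0.699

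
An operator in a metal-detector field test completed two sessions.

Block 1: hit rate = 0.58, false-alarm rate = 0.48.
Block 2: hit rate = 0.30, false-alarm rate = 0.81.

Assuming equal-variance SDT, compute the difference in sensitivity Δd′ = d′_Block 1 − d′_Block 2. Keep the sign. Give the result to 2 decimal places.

Δd′ = 1.65

Block 1: z(0.58) = 0.202, z(0.48) = -0.050, d' = 0.252
Block 2: z(0.30) = -0.524, z(0.81) = 0.878, d' = -1.402
Δd' = d'_Block 1 − d'_Block 2 = 0.252 − (-1.402) = 1.654
Block 1 has the higher sensitivity.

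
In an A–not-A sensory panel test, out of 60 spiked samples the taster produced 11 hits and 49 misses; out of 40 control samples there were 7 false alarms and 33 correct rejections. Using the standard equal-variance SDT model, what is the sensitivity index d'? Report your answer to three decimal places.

d' = 0.032

H = 11/60 = 0.1833
FA = 7/40 = 0.1750
Φ⁻¹(H) = Φ⁻¹(0.1833) = -0.9029
Φ⁻¹(FA) = Φ⁻¹(0.1750) = -0.9346
d' = z(H) − z(FA) = -0.9029 − (-0.9346) = 0.0317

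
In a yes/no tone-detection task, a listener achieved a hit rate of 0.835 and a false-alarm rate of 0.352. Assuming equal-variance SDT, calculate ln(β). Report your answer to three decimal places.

z(H) = 0.9741
z(FA) = -0.3799
ln β = −½·[z(H)² − z(FA)²] = −0.5 × (0.9489 − 0.1443) = -0.4023

ln β = -0.402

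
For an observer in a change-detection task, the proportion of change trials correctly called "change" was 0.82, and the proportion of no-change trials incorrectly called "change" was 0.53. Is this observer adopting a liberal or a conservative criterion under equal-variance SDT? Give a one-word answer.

liberal

z(H) = 0.915, z(FA) = 0.075
c = −½·(z(H) + z(FA)) = -0.495
c < 0 → liberal criterion (biased toward responding “yes”).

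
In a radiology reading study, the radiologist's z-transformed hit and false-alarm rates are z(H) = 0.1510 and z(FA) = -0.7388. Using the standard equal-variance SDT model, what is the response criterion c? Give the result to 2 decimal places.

c = 0.29

c = −½·[z(H) + z(FA)] = −½·(0.1510 + (-0.7388)) = 0.2939
c > 0: the radiologist has a conservative response bias.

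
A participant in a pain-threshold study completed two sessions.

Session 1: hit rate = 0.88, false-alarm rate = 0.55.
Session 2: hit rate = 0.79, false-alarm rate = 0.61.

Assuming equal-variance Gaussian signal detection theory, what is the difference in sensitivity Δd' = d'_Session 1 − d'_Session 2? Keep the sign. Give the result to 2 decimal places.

Session 1: z(0.88) = 1.175, z(0.55) = 0.126, d' = 1.049
Session 2: z(0.79) = 0.806, z(0.61) = 0.279, d' = 0.527
Δd' = d'_Session 1 − d'_Session 2 = 1.049 − 0.527 = 0.522
Session 1 has the higher sensitivity.

Δd' = 0.52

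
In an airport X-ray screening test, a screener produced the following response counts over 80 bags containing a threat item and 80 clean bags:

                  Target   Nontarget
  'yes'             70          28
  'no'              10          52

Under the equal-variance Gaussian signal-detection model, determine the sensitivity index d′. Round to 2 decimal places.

d′ = 1.54

H = 70/80 = 0.8750
FA = 28/80 = 0.3500
z(H) = 1.1503
z(FA) = -0.3853
d' = z(H) − z(FA) = 1.1503 − (-0.3853) = 1.5356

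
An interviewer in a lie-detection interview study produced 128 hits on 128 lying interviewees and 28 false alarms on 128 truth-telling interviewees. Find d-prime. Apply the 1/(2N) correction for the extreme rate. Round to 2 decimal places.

d-prime = 3.44

The hit rate is 128/128 = 1, so apply the 1/(2N) correction: H → 1 − 1/(2·128) = 0.99609.
z(H) = z(0.99609) = 2.660
z(FA) = z(0.21875) = -0.776
d' = 2.660 − (-0.776) = 3.436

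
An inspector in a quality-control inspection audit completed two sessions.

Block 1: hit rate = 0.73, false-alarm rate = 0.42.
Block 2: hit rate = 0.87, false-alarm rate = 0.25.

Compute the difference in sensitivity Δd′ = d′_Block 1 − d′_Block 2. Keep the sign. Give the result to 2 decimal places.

Δd′ = -0.99

Block 1: z(0.73) = 0.613, z(0.42) = -0.202, d' = 0.815
Block 2: z(0.87) = 1.126, z(0.25) = -0.674, d' = 1.800
Δd' = d'_Block 1 − d'_Block 2 = 0.815 − 1.800 = -0.985
Block 2 has the higher sensitivity.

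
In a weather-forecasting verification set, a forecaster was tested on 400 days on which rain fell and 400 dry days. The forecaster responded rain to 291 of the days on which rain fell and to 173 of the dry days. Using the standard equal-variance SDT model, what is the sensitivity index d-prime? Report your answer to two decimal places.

H = 291/400 = 0.7275
FA = 173/400 = 0.4325
Φ⁻¹(H) = 0.605
Φ⁻¹(FA) = -0.170
d' = z(H) − z(FA) = 0.605 − (-0.170) = 0.775

d-prime = 0.78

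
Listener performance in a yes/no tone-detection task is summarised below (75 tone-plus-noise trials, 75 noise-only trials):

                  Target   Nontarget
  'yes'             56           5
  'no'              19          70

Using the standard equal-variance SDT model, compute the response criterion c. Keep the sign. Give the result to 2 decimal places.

H = 56/75 = 0.7467
FA = 5/75 = 0.0667
z(0.7467) = 0.6641, z(0.0667) = -1.5008
c = −½·[z(H) + z(FA)] = −0.5 × (0.6641 + (-1.5008)) = 0.41835

c = 0.42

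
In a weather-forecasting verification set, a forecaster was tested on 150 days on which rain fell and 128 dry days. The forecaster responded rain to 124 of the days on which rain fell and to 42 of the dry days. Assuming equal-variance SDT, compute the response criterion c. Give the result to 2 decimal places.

H = 124/150 = 0.8267
FA = 42/128 = 0.3281
z(H) = z(0.8267) = 0.9412
z(FA) = z(0.3281) = -0.4452
c = −½·[z(H) + z(FA)] = −0.5 × (0.9412 + (-0.4452)) = -0.2480
c < 0: the forecaster has a liberal response bias.

c = -0.25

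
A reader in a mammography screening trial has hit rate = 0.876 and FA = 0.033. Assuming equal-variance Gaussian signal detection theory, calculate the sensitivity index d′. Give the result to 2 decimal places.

d′ = 2.99

z(H) = 1.155
z(FA) = -1.838
d' = z(H) − z(FA) = 1.155 − (-1.838) = 2.993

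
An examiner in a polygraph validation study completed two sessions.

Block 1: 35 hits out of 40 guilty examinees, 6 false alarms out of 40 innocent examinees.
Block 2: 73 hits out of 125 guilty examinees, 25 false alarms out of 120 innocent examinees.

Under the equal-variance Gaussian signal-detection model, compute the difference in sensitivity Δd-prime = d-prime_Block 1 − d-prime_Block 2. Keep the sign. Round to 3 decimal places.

Δd-prime = 1.162

Block 1: z(0.8750) = 1.1503, z(0.1500) = -1.0364, d' = 2.1867
Block 2: z(0.5840) = 0.2121, z(0.2083) = -0.8123, d' = 1.0244
Δd' = d'_Block 1 − d'_Block 2 = 2.1867 − 1.0244 = 1.1623
Block 1 has the higher sensitivity.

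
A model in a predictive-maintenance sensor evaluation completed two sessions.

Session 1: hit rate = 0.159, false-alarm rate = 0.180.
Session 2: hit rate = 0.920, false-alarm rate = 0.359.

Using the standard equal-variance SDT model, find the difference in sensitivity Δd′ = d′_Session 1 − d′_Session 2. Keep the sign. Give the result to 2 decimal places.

Session 1: z(0.159) = -0.999, z(0.180) = -0.915, d' = -0.084
Session 2: z(0.920) = 1.405, z(0.359) = -0.361, d' = 1.766
Δd' = d'_Session 1 − d'_Session 2 = -0.084 − 1.766 = -1.850
Session 2 has the higher sensitivity.

Δd′ = -1.85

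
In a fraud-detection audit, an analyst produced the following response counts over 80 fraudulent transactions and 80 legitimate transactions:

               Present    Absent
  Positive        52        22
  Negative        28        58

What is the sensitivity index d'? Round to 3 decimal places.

d' = 0.983

H = 52/80 = 0.6500
FA = 22/80 = 0.2750
Φ⁻¹(0.6500) = 0.3853, Φ⁻¹(0.2750) = -0.5978
d' = z(H) − z(FA) = 0.3853 − (-0.5978) = 0.9831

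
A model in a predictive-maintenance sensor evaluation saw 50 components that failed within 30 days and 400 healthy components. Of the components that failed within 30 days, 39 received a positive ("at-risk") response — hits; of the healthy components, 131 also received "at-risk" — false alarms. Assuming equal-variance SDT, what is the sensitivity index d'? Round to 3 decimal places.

d' = 1.219

H = 39/50 = 0.7800
FA = 131/400 = 0.3275
Φ⁻¹(H) = Φ⁻¹(0.7800) = 0.7722
Φ⁻¹(FA) = Φ⁻¹(0.3275) = -0.4468
d' = z(H) − z(FA) = 0.7722 − (-0.4468) = 1.2190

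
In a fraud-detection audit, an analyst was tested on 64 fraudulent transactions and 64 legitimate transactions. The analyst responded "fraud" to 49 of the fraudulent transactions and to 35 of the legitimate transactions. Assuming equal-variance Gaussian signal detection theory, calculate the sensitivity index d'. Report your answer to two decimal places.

d' = 0.61

H = 49/64 = 0.7656
FA = 35/64 = 0.5469
Φ⁻¹(H) = 0.724
Φ⁻¹(FA) = 0.118
d' = z(H) − z(FA) = 0.724 − 0.118 = 0.606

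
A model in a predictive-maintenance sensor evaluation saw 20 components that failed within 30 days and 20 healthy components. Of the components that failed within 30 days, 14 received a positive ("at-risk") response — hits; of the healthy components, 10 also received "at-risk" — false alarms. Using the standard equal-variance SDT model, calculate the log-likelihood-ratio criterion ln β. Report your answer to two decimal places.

ln β = -0.14

H = 14/20 = 0.7000
FA = 10/20 = 0.5000
z(0.7000) = 0.524, z(0.5000) = 0.000
ln β = −½·[z(H)² − z(FA)²] = −0.5 × (0.275 − 0.000) = -0.1375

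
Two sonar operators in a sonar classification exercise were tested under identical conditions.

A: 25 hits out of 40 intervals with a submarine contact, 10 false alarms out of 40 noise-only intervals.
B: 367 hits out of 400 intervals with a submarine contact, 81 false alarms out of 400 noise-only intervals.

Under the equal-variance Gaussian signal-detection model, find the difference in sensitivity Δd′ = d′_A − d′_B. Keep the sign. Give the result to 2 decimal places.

A: z(0.6250) = 0.319, z(0.2500) = -0.674, d' = 0.993
B: z(0.9175) = 1.388, z(0.2025) = -0.833, d' = 2.221
Δd' = d'_A − d'_B = 0.993 − 2.221 = -1.228
B has the higher sensitivity.

Δd′ = -1.23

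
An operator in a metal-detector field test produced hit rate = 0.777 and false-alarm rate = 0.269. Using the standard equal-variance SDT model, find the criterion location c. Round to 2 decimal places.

z(H) = z(0.777) = 0.7621
z(FA) = z(0.269) = -0.6158
c = −½·[z(H) + z(FA)] = −0.5 × (0.7621 + (-0.6158)) = -0.07315

c = -0.07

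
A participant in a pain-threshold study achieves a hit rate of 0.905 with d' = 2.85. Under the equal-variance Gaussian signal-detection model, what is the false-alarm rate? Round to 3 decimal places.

false-alarm rate = 0.062

z(hit rate) = z(0.905) = 1.3106
z(FA) = z(H) − d' = 1.3106 − 2.85 = -1.5394
false-alarm rate = Φ(-1.5394) = 0.0619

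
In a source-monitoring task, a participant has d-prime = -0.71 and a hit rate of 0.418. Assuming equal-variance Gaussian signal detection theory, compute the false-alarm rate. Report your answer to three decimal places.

false-alarm rate = 0.693

z(hit rate) = z(0.418) = -0.2070
z(FA) = z(H) − d' = -0.2070 − (-0.71) = 0.5030
false-alarm rate = Φ(0.5030) = 0.6925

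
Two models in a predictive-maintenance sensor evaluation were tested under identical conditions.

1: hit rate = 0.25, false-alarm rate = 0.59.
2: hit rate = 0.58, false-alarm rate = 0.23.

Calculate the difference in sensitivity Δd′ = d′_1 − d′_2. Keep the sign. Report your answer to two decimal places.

1: z(0.25) = -0.674, z(0.59) = 0.228, d' = -0.902
2: z(0.58) = 0.202, z(0.23) = -0.739, d' = 0.941
Δd' = d'_1 − d'_2 = -0.902 − 0.941 = -1.843
2 has the higher sensitivity.

Δd′ = -1.84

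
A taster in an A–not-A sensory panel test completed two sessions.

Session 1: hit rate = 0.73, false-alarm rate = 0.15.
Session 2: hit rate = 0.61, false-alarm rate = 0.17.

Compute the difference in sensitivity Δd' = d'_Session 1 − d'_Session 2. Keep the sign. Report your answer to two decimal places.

Δd' = 0.42

Session 1: z(0.73) = 0.613, z(0.15) = -1.036, d' = 1.649
Session 2: z(0.61) = 0.279, z(0.17) = -0.954, d' = 1.233
Δd' = d'_Session 1 − d'_Session 2 = 1.649 − 1.233 = 0.416
Session 1 has the higher sensitivity.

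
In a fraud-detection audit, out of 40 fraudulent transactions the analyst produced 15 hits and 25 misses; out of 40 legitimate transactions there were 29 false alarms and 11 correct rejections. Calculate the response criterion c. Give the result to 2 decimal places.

c = -0.14

H = 15/40 = 0.3750
FA = 29/40 = 0.7250
Φ⁻¹(H) = Φ⁻¹(0.3750) = -0.319
Φ⁻¹(FA) = Φ⁻¹(0.7250) = 0.598
c = −½·[z(H) + z(FA)] = −0.5 × (-0.319 + 0.598) = -0.1395
c < 0: the analyst has a liberal response bias.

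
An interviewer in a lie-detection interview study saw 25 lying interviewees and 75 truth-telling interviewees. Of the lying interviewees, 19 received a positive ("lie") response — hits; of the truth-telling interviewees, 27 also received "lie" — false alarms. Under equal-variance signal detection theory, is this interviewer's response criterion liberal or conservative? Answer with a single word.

liberal

z(H) = 0.706, z(FA) = -0.358
c = −½·(z(H) + z(FA)) = -0.174
c < 0 → liberal criterion (biased toward responding “yes”).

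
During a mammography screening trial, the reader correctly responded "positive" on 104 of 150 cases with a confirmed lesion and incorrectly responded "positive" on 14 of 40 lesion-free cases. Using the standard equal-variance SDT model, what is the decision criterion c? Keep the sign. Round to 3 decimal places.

c = -0.060

H = 104/150 = 0.6933
FA = 14/40 = 0.3500
z(H) = 0.5052
z(FA) = -0.3853
c = −½·[z(H) + z(FA)] = −0.5 × (0.5052 + (-0.3853)) = -0.05995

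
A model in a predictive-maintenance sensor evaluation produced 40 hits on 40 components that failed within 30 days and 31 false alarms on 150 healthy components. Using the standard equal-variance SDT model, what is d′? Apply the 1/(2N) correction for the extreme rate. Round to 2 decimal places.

d′ = 3.06

The hit rate is 40/40 = 1, so apply the 1/(2N) correction: H → 1 − 1/(2·40) = 0.98750.
z(H) = z(0.98750) = 2.241
z(FA) = z(0.20667) = -0.818
d' = 2.241 − (-0.818) = 3.059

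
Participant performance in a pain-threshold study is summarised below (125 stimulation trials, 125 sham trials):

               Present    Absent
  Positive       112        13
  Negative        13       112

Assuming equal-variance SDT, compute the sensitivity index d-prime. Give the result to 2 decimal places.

d-prime = 2.52

H = 112/125 = 0.8960
FA = 13/125 = 0.1040
Φ⁻¹(H) = Φ⁻¹(0.8960) = 1.259
Φ⁻¹(FA) = Φ⁻¹(0.1040) = -1.259
d' = z(H) − z(FA) = 1.259 − (-1.259) = 2.518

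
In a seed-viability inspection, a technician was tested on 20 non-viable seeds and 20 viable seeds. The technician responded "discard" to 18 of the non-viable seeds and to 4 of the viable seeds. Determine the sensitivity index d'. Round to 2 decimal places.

d' = 2.12

H = 18/20 = 0.9000
FA = 4/20 = 0.2000
z(H) = z(0.9000) = 1.2816
z(FA) = z(0.2000) = -0.8416
d' = z(H) − z(FA) = 1.2816 − (-0.8416) = 2.1232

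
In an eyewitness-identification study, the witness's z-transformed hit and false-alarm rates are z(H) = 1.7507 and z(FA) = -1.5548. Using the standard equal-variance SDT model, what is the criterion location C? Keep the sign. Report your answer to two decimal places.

c = −½·[z(H) + z(FA)] = −½·(1.7507 + (-1.5548)) = -0.09795

C = -0.10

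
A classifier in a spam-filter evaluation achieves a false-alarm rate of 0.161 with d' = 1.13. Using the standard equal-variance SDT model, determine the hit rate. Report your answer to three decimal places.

hit rate = 0.556

z(false-alarm rate) = z(0.161) = -0.9904
z(H) = z(FA) + d' = -0.9904 + 1.13 = 0.1396
hit rate = Φ(0.1396) = 0.5555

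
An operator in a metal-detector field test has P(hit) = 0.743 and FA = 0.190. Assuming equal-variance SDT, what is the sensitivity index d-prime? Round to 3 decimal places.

z(0.743) = 0.6526, z(0.190) = -0.8779
d' = z(H) − z(FA) = 0.6526 − (-0.8779) = 1.5305

d-prime = 1.531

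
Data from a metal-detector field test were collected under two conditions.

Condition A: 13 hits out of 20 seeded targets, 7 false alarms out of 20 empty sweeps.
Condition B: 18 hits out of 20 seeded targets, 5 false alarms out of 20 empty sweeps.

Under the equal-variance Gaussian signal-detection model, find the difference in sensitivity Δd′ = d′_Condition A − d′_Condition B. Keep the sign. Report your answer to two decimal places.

Condition A: z(0.6500) = 0.385, z(0.3500) = -0.385, d' = 0.770
Condition B: z(0.9000) = 1.282, z(0.2500) = -0.674, d' = 1.956
Δd' = d'_Condition A − d'_Condition B = 0.770 − 1.956 = -1.186
Condition B has the higher sensitivity.

Δd′ = -1.19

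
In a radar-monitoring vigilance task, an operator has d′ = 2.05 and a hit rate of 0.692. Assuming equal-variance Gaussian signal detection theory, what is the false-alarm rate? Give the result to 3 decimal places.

false-alarm rate = 0.061

z(hit rate) = z(0.692) = 0.5015
z(FA) = z(H) − d' = 0.5015 − 2.05 = -1.5485
false-alarm rate = Φ(-1.5485) = 0.0608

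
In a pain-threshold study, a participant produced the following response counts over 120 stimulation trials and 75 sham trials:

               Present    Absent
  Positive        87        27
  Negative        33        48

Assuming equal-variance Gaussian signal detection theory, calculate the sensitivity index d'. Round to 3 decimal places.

H = 87/120 = 0.7250
FA = 27/75 = 0.3600
z(0.7250) = 0.5978, z(0.3600) = -0.3585
d' = z(H) − z(FA) = 0.5978 − (-0.3585) = 0.9563

d' = 0.956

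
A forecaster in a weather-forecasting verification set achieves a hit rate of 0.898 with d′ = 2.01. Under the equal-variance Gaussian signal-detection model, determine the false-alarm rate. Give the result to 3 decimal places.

z(hit rate) = z(0.898) = 1.2702
z(FA) = z(H) − d' = 1.2702 − 2.01 = -0.7398
false-alarm rate = Φ(-0.7398) = 0.2297

false-alarm rate = 0.230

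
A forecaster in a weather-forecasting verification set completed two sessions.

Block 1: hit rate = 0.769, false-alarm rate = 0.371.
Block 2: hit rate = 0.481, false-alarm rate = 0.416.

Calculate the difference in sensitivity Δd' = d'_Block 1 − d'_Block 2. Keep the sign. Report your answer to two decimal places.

Block 1: z(0.769) = 0.736, z(0.371) = -0.329, d' = 1.065
Block 2: z(0.481) = -0.048, z(0.416) = -0.212, d' = 0.164
Δd' = d'_Block 1 − d'_Block 2 = 1.065 − 0.164 = 0.901
Block 1 has the higher sensitivity.

Δd' = 0.90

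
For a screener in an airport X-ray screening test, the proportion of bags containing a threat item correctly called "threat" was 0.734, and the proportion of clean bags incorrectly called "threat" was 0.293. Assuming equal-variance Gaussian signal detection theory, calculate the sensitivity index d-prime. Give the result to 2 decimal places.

d-prime = 1.17

z(H) = 0.625
z(FA) = -0.545
d' = z(H) − z(FA) = 0.625 − (-0.545) = 1.170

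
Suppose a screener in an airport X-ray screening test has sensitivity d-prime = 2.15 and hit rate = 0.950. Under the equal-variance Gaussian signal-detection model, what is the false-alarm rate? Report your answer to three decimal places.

z(hit rate) = z(0.950) = 1.6449
z(FA) = z(H) − d' = 1.6449 − 2.15 = -0.5051
false-alarm rate = Φ(-0.5051) = 0.3067

false-alarm rate = 0.307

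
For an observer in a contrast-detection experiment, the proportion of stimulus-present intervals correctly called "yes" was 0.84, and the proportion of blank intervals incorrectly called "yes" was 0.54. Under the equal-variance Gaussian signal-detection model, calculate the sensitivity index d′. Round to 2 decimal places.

d′ = 0.89

z(0.84) = 0.994, z(0.54) = 0.100
d' = z(H) − z(FA) = 0.994 − 0.100 = 0.894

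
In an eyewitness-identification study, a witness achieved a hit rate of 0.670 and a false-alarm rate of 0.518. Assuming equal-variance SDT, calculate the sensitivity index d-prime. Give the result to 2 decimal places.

d-prime = 0.39

z(H) = z(0.670) = 0.4399
z(FA) = z(0.518) = 0.0451
d' = z(H) − z(FA) = 0.4399 − 0.0451 = 0.3948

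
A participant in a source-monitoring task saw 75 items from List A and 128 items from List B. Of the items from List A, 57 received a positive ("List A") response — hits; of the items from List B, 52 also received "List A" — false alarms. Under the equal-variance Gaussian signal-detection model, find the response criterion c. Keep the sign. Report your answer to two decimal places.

H = 57/75 = 0.7600
FA = 52/128 = 0.4062
z(H) = z(0.7600) = 0.706
z(FA) = z(0.4062) = -0.237
c = −½·[z(H) + z(FA)] = −0.5 × (0.706 + (-0.237)) = -0.2345
c < 0: the participant has a liberal response bias.

c = -0.23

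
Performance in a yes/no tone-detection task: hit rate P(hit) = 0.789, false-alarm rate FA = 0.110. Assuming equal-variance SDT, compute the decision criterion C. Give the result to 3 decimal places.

C = 0.212

z(0.789) = 0.8030, z(0.110) = -1.2265
c = −½·[z(H) + z(FA)] = −0.5 × (0.8030 + (-1.2265)) = 0.21175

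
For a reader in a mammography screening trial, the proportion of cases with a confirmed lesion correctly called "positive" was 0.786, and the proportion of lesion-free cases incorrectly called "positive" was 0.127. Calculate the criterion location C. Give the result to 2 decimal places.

z(H) = 0.7926
z(FA) = -1.1407
c = −½·[z(H) + z(FA)] = −0.5 × (0.7926 + (-1.1407)) = 0.17405

C = 0.17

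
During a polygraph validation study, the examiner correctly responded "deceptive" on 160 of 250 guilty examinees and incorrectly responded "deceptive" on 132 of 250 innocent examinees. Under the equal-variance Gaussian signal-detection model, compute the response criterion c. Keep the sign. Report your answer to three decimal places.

c = -0.214

H = 160/250 = 0.6400
FA = 132/250 = 0.5280
z(0.6400) = 0.3585, z(0.5280) = 0.0702
c = −½·[z(H) + z(FA)] = −0.5 × (0.3585 + 0.0702) = -0.21435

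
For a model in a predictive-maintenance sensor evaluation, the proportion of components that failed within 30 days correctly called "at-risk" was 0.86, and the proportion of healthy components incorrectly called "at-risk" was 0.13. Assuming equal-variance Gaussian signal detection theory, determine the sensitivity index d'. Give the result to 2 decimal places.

z(H) = z(0.86) = 1.080
z(FA) = z(0.13) = -1.126
d' = z(H) − z(FA) = 1.080 − (-1.126) = 2.206

d' = 2.21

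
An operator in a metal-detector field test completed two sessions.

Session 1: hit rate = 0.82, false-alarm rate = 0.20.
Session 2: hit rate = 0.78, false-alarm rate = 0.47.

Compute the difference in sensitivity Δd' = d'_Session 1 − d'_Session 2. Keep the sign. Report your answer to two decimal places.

Session 1: z(0.82) = 0.915, z(0.20) = -0.842, d' = 1.757
Session 2: z(0.78) = 0.772, z(0.47) = -0.075, d' = 0.847
Δd' = d'_Session 1 − d'_Session 2 = 1.757 − 0.847 = 0.910
Session 1 has the higher sensitivity.

Δd' = 0.91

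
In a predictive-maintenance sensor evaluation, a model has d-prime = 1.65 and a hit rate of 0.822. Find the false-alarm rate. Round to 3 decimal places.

z(hit rate) = z(0.822) = 0.9230
z(FA) = z(H) − d' = 0.9230 − 1.65 = -0.7270
false-alarm rate = Φ(-0.7270) = 0.2336

false-alarm rate = 0.234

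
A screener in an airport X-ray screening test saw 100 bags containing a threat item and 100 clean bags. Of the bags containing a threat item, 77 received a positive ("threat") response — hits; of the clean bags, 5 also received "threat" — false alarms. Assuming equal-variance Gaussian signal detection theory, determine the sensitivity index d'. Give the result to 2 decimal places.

H = 77/100 = 0.7700
FA = 5/100 = 0.0500
z(H) = z(0.7700) = 0.739
z(FA) = z(0.0500) = -1.645
d' = z(H) − z(FA) = 0.739 − (-1.645) = 2.384

d' = 2.38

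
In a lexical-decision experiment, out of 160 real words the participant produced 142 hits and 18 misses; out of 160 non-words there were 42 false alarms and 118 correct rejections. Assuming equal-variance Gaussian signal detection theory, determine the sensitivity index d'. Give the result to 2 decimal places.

d' = 1.85

H = 142/160 = 0.8875
FA = 42/160 = 0.2625
z(0.8875) = 1.213, z(0.2625) = -0.636
d' = z(H) − z(FA) = 1.213 − (-0.636) = 1.849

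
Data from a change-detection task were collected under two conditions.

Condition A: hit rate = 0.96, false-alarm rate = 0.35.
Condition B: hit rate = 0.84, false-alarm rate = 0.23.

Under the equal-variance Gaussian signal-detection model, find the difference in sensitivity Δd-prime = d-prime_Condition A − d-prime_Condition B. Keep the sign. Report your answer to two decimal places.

Condition A: z(0.96) = 1.751, z(0.35) = -0.385, d' = 2.136
Condition B: z(0.84) = 0.994, z(0.23) = -0.739, d' = 1.733
Δd' = d'_Condition A − d'_Condition B = 2.136 − 1.733 = 0.403
Condition A has the higher sensitivity.

Δd-prime = 0.40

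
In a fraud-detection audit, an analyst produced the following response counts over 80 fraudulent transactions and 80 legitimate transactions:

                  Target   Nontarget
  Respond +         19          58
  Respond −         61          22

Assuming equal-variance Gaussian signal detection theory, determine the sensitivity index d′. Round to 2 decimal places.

d′ = -1.31

H = 19/80 = 0.2375
FA = 58/80 = 0.7250
z(H) = -0.7144
z(FA) = 0.5978
d' = z(H) − z(FA) = -0.7144 − 0.5978 = -1.3122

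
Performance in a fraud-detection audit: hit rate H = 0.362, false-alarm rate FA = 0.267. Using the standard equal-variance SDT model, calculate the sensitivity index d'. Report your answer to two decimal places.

z(H) = z(0.362) = -0.3531
z(FA) = z(0.267) = -0.6219
d' = z(H) − z(FA) = -0.3531 − (-0.6219) = 0.2688

d' = 0.27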